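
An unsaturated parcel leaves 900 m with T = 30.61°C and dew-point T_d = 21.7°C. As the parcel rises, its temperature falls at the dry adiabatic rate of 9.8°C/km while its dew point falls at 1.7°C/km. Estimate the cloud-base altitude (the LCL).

T and T_d converge at 9.8 − 1.7 = 8.1°C per km
Height above start = (30.61 − 21.7) / 8.1 = 1.1 km
LCL altitude = 900 m + 1100 m = 2000 m

2000 m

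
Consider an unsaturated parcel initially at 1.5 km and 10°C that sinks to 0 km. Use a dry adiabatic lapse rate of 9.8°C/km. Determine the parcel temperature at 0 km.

24.7°C

Dry adiabatic to 0 m: +9.8 × 1.5 km = +14.7°C, so T = 24.7°C.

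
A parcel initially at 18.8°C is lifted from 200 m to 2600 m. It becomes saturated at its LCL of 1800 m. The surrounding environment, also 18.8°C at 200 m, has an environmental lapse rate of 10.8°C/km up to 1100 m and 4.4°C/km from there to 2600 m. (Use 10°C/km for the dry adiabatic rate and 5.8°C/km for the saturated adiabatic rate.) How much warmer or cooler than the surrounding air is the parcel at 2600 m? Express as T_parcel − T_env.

-4.32°C (parcel cooler than environment)

Parcel:
  From 200 m to 1800 m (dry): cools by 10 × 1.6 = 16°C, giving 2.8°C.
  From 1800 m to 2600 m (saturated): cools by 5.8 × 0.8 = 4.64°C, giving -1.84°C.
Environment:
  From 200 m to 1100 m (environment, lower layer): cools by 10.8 × 0.9 = 9.72°C, giving 9.08°C.
  From 1100 m to 2600 m (environment, upper layer): cools by 4.4 × 1.5 = 6.6°C, giving 2.48°C.
T_parcel − T_env = -1.84 − 2.48 = -4.32°C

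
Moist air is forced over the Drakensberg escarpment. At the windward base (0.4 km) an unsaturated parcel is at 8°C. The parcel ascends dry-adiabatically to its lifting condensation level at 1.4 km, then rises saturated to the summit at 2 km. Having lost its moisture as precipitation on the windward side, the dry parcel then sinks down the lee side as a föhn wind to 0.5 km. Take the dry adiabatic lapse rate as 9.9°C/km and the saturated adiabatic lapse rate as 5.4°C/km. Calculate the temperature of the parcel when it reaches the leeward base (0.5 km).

400 → 1400 m (dry, 9.9°C/km): ΔT = -9.9 × 1 = -9.9°C → T = -1.9°C
1400 → 2000 m (saturated, 5.4°C/km): ΔT = -5.4 × 0.6 = -3.24°C → T = -5.14°C
2000 → 500 m (dry descent, 9.9°C/km): ΔT = +9.9 × 1.5 = +14.85°C → T = 9.71°C

9.71°C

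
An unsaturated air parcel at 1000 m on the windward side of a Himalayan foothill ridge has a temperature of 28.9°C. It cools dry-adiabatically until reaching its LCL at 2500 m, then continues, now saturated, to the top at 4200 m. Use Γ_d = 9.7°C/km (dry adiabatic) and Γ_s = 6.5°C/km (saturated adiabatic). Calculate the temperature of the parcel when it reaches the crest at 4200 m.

3.3°C

1000 → 2500 m (dry, 9.7°C/km): ΔT = -9.7 × 1.5 = -14.55°C → T = 14.35°C
2500 → 4200 m (saturated, 6.5°C/km): ΔT = -6.5 × 1.7 = -11.05°C → T = 3.3°C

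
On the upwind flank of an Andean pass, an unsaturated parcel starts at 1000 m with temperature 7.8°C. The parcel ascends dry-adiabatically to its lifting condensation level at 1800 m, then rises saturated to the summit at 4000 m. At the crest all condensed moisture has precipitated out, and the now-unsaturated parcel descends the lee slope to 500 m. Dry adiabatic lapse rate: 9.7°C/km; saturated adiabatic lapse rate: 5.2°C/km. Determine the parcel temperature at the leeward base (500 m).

22.55°C

1000 → 1800 m (dry, 9.7°C/km): ΔT = -9.7 × 0.8 = -7.76°C → T = 0.04°C
1800 → 4000 m (saturated, 5.2°C/km): ΔT = -5.2 × 2.2 = -11.44°C → T = -11.4°C
4000 → 500 m (dry descent, 9.7°C/km): ΔT = +9.7 × 3.5 = +33.95°C → T = 22.55°C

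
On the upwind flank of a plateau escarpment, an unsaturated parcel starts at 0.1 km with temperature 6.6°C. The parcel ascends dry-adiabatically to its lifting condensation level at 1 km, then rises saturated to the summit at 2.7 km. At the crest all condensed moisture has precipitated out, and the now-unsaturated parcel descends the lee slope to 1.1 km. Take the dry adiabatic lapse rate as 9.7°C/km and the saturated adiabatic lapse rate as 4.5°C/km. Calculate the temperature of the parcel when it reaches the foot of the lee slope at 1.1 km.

From 100 m to 1000 m (dry): cools by 9.7 × 0.9 = 8.73°C, giving -2.13°C.
From 1000 m to 2700 m (saturated): cools by 4.5 × 1.7 = 7.65°C, giving -9.78°C.
From 2700 m to 1100 m (dry descent): warms by 9.7 × 1.6 = 15.52°C, giving 5.74°C.

5.74°C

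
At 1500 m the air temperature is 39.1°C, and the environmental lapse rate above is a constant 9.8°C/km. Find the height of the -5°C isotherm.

6000 m

Height above start = (39.1 − (-5)) / 9.8 = 4.5 km
Altitude = 1500 m + 4500 m = 6000 m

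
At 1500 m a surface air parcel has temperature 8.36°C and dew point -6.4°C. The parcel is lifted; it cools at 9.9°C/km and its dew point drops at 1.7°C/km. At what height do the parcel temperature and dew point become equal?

T and T_d converge at 9.9 − 1.7 = 8.2°C per km
Height above start = (8.36 − (-6.4)) / 8.2 = 1.8 km
LCL altitude = 1500 m + 1800 m = 3300 m

3300 m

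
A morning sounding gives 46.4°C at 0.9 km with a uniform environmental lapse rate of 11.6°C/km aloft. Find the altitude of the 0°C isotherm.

Height above start = (46.4 − 0) / 11.6 = 4 km
Altitude = 900 m + 4000 m = 4900 m

4.9 km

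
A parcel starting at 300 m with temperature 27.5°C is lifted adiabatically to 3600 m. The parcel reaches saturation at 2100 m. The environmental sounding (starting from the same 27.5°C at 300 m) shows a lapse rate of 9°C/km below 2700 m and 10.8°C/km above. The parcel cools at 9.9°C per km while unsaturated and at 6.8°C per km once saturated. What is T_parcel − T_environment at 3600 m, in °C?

+3.3°C (parcel warmer than environment)

Parcel:
  300 → 2100 m (dry, 9.9°C/km): ΔT = -9.9 × 1.8 = -17.82°C → T = 9.68°C
  2100 → 3600 m (saturated, 6.8°C/km): ΔT = -6.8 × 1.5 = -10.2°C → T = -0.52°C
Environment:
  300 → 2700 m (environment, lower layer, 9°C/km): ΔT = -9 × 2.4 = -21.6°C → T = 5.9°C
  2700 → 3600 m (environment, upper layer, 10.8°C/km): ΔT = -10.8 × 0.9 = -9.72°C → T = -3.82°C
T_parcel − T_env = -0.52 − (-3.82) = +3.3°C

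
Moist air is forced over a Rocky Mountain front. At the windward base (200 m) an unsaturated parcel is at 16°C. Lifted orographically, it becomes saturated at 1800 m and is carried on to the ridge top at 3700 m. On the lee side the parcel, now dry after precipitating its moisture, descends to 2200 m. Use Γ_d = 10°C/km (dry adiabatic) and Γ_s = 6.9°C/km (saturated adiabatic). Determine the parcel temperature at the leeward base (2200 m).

200–1800 m, dry: Δz = 1.6 km ⇒ ΔT = -16°C; T = 0°C
1800–3700 m, saturated: Δz = 1.9 km ⇒ ΔT = -13.11°C; T = -13.11°C
3700–2200 m, dry descent: Δz = 1.5 km ⇒ ΔT = +15°C; T = 1.89°C

1.89°C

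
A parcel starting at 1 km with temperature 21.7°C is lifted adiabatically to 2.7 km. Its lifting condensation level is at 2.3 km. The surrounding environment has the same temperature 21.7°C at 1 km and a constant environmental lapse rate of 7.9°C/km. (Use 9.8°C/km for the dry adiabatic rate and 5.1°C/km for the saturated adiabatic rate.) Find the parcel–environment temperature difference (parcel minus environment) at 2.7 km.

-1.35°C (parcel cooler than environment)

Parcel:
  Dry to 2300 m: -9.8 × 1.3 km = -12.74°C, so T = 8.96°C.
  Saturated to 2700 m: -5.1 × 0.4 km = -2.04°C, so T = 6.92°C.
Environment:
  Environment to 2700 m: -7.9 × 1.7 km = -13.43°C, so T = 8.27°C.
T_parcel − T_env = 6.92 − 8.27 = -1.35°C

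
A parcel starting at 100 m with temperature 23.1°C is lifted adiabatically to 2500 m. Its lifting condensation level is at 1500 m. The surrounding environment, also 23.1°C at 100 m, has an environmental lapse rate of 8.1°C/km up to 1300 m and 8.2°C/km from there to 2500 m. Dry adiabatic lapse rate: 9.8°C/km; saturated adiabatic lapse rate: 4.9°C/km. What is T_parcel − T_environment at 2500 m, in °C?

Parcel:
  100–1500 m, dry: Δz = 1.4 km ⇒ ΔT = -13.72°C; T = 9.38°C
  1500–2500 m, saturated: Δz = 1 km ⇒ ΔT = -4.9°C; T = 4.48°C
Environment:
  100–1300 m, environment, lower layer: Δz = 1.2 km ⇒ ΔT = -9.72°C; T = 13.38°C
  1300–2500 m, environment, upper layer: Δz = 1.2 km ⇒ ΔT = -9.84°C; T = 3.54°C
T_parcel − T_env = 4.48 − 3.54 = +0.94°C

+0.94°C (parcel warmer than environment)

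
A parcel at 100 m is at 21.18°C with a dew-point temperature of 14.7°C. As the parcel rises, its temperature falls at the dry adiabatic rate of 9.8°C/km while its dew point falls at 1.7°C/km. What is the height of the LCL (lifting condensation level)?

T and T_d converge at 9.8 − 1.7 = 8.1°C per km
Height above start = (21.18 − 14.7) / 8.1 = 0.8 km
LCL altitude = 100 m + 800 m = 900 m

900 m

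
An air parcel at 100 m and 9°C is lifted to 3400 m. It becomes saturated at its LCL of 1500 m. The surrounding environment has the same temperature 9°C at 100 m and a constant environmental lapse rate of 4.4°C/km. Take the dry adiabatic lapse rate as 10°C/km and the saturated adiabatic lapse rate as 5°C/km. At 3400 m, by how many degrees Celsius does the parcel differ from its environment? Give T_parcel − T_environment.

-8.98°C (parcel cooler than environment)

Parcel:
  100–1500 m, dry: Δz = 1.4 km ⇒ ΔT = -14°C; T = -5°C
  1500–3400 m, saturated: Δz = 1.9 km ⇒ ΔT = -9.5°C; T = -14.5°C
Environment:
  100–3400 m, environment: Δz = 3.3 km ⇒ ΔT = -14.52°C; T = -5.52°C
T_parcel − T_env = -14.5 − (-5.52) = -8.98°C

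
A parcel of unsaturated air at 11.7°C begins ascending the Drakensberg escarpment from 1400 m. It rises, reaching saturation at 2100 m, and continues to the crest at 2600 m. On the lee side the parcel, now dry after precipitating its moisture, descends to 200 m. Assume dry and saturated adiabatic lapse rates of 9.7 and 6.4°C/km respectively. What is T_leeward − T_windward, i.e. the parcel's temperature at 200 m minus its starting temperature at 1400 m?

1400–2100 m, dry: Δz = 0.7 km ⇒ ΔT = -6.79°C; T = 4.91°C
2100–2600 m, saturated: Δz = 0.5 km ⇒ ΔT = -3.2°C; T = 1.71°C
2600–200 m, dry descent: Δz = 2.4 km ⇒ ΔT = +23.28°C; T = 24.99°C
Net change vs windward start: 24.99 − 11.7 = +13.29°C

+13.29°C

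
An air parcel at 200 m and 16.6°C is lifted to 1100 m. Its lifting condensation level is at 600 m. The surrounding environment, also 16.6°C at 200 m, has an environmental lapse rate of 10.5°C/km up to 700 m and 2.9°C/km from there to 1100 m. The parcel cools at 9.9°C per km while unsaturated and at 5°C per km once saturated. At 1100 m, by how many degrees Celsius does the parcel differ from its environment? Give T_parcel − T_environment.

-0.05°C (parcel cooler than environment)

Parcel:
  Dry to 600 m: -9.9 × 0.4 km = -3.96°C, so T = 12.64°C.
  Saturated to 1100 m: -5 × 0.5 km = -2.5°C, so T = 10.14°C.
Environment:
  Environment, lower layer to 700 m: -10.5 × 0.5 km = -5.25°C, so T = 11.35°C.
  Environment, upper layer to 1100 m: -2.9 × 0.4 km = -1.16°C, so T = 10.19°C.
T_parcel − T_env = 10.14 − 10.19 = -0.05°C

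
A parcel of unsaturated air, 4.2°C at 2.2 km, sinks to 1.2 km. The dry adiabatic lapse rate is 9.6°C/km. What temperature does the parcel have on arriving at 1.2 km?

Dry adiabatic to 1200 m: +9.6 × 1 km = +9.6°C, so T = 13.8°C.

13.8°C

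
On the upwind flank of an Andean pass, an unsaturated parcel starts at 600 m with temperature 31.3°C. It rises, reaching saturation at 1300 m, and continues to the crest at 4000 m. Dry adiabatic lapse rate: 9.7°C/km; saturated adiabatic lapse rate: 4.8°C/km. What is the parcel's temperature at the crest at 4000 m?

11.55°C

600–1300 m, dry: Δz = 0.7 km ⇒ ΔT = -6.79°C; T = 24.51°C
1300–4000 m, saturated: Δz = 2.7 km ⇒ ΔT = -12.96°C; T = 11.55°C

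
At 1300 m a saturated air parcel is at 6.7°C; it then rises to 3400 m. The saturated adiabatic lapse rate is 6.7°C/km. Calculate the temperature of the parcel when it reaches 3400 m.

1300 → 3400 m (saturated adiabatic, 6.7°C/km): ΔT = -6.7 × 2.1 = -14.07°C → T = -7.37°C

-7.37°C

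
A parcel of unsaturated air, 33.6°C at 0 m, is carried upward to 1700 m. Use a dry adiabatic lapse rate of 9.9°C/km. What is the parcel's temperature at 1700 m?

Dry adiabatic to 1700 m: -9.9 × 1.7 km = -16.83°C, so T = 16.77°C.

16.77°C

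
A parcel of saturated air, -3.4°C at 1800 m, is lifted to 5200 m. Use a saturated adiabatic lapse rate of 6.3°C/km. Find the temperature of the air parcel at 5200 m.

-24.82°C

1800–5200 m, saturated adiabatic: Δz = 3.4 km ⇒ ΔT = -21.42°C; T = -24.82°C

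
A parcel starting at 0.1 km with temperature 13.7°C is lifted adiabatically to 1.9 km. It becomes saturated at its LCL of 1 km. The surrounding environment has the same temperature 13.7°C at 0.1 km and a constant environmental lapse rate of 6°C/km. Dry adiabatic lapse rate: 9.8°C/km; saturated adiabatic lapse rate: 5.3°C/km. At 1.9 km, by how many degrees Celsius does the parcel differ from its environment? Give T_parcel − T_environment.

Parcel:
  Dry to 1000 m: -9.8 × 0.9 km = -8.82°C, so T = 4.88°C.
  Saturated to 1900 m: -5.3 × 0.9 km = -4.77°C, so T = 0.11°C.
Environment:
  Environment to 1900 m: -6 × 1.8 km = -10.8°C, so T = 2.9°C.
T_parcel − T_env = 0.11 − 2.9 = -2.79°C

-2.79°C (parcel cooler than environment)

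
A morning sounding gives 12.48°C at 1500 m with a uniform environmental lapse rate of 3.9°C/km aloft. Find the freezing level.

4700 m

Height above start = (12.48 − 0) / 3.9 = 3.2 km
Altitude = 1500 m + 3200 m = 4700 m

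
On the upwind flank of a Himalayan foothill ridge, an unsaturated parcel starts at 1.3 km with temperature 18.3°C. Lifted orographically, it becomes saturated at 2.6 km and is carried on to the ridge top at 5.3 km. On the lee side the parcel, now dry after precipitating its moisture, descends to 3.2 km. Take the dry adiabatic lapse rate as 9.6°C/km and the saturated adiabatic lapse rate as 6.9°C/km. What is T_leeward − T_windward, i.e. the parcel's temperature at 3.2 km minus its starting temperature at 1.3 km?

-10.95°C

1300–2600 m, dry: Δz = 1.3 km ⇒ ΔT = -12.48°C; T = 5.82°C
2600–5300 m, saturated: Δz = 2.7 km ⇒ ΔT = -18.63°C; T = -12.81°C
5300–3200 m, dry descent: Δz = 2.1 km ⇒ ΔT = +20.16°C; T = 7.35°C
Net change vs windward start: 7.35 − 18.3 = -10.95°C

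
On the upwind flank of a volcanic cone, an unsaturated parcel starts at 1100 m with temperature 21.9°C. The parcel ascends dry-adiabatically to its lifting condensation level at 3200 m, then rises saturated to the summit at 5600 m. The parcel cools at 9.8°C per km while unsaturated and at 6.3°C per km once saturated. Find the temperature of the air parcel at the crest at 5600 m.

-13.8°C

Dry to 3200 m: -9.8 × 2.1 km = -20.58°C, so T = 1.32°C.
Saturated to 5600 m: -6.3 × 2.4 km = -15.12°C, so T = -13.8°C.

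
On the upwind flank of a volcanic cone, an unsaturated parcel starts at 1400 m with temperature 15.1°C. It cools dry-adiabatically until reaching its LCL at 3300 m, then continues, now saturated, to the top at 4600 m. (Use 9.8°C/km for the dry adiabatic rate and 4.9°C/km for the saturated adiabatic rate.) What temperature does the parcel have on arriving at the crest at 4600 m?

1400–3300 m, dry: Δz = 1.9 km ⇒ ΔT = -18.62°C; T = -3.52°C
3300–4600 m, saturated: Δz = 1.3 km ⇒ ΔT = -6.37°C; T = -9.89°C

-9.89°C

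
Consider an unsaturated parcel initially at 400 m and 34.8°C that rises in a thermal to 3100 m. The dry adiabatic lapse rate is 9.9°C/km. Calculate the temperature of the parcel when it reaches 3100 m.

Dry adiabatic to 3100 m: -9.9 × 2.7 km = -26.73°C, so T = 8.07°C.

8.07°C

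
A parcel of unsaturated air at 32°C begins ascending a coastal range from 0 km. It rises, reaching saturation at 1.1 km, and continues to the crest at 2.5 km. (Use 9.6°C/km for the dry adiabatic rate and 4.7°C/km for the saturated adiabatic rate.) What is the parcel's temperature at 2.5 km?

0–1100 m, dry: Δz = 1.1 km ⇒ ΔT = -10.56°C; T = 21.44°C
1100–2500 m, saturated: Δz = 1.4 km ⇒ ΔT = -6.58°C; T = 14.86°C

14.86°C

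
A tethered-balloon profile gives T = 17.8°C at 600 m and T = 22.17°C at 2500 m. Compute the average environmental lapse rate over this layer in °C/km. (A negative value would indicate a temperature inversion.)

Γ = −ΔT/Δz = (17.8 − 22.17) / (2500 − 600) m
  = -4.37°C / 1.9 km = -2.3°C/km

-2.3°C/km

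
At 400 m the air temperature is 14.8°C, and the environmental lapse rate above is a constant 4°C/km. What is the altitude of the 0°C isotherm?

Height above start = (14.8 − 0) / 4 = 3.7 km
Altitude = 400 m + 3700 m = 4100 m

4100 m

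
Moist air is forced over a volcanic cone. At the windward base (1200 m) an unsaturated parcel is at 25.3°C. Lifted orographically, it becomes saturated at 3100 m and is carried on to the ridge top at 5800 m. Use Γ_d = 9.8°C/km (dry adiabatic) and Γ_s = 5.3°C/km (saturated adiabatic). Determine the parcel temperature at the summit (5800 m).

From 1200 m to 3100 m (dry): cools by 9.8 × 1.9 = 18.62°C, giving 6.68°C.
From 3100 m to 5800 m (saturated): cools by 5.3 × 2.7 = 14.31°C, giving -7.63°C.

-7.63°C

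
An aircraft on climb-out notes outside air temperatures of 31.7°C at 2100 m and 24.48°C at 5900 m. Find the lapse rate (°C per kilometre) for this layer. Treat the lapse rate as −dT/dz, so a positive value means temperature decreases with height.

1.9°C/km

Γ = −ΔT/Δz = (31.7 − 24.48) / (5900 − 2100) m
  = 7.22°C / 3.8 km = 1.9°C/km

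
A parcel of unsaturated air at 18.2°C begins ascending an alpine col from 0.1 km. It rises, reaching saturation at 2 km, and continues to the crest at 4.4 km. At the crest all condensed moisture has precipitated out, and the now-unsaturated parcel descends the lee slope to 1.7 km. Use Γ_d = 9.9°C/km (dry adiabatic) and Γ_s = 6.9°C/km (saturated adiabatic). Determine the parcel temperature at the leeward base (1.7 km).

100 → 2000 m (dry, 9.9°C/km): ΔT = -9.9 × 1.9 = -18.81°C → T = -0.61°C
2000 → 4400 m (saturated, 6.9°C/km): ΔT = -6.9 × 2.4 = -16.56°C → T = -17.17°C
4400 → 1700 m (dry descent, 9.9°C/km): ΔT = +9.9 × 2.7 = +26.73°C → T = 9.56°C

9.56°C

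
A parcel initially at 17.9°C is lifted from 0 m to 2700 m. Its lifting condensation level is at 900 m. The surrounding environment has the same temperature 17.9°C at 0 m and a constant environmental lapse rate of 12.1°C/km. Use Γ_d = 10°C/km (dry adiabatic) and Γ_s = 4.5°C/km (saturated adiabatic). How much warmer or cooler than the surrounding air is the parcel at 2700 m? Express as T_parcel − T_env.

Parcel:
  From 0 m to 900 m (dry): cools by 10 × 0.9 = 9°C, giving 8.9°C.
  From 900 m to 2700 m (saturated): cools by 4.5 × 1.8 = 8.1°C, giving 0.8°C.
Environment:
  From 0 m to 2700 m (environment): cools by 12.1 × 2.7 = 32.67°C, giving -14.77°C.
T_parcel − T_env = 0.8 − (-14.77) = +15.57°C

+15.57°C (parcel warmer than environment)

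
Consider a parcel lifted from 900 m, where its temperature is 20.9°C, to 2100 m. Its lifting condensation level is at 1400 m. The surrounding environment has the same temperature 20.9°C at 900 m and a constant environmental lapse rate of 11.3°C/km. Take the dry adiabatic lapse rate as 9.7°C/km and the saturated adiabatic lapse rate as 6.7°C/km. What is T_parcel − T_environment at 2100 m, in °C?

Parcel:
  From 900 m to 1400 m (dry): cools by 9.7 × 0.5 = 4.85°C, giving 16.05°C.
  From 1400 m to 2100 m (saturated): cools by 6.7 × 0.7 = 4.69°C, giving 11.36°C.
Environment:
  From 900 m to 2100 m (environment): cools by 11.3 × 1.2 = 13.56°C, giving 7.34°C.
T_parcel − T_env = 11.36 − 7.34 = +4.02°C

+4.02°C (parcel warmer than environment)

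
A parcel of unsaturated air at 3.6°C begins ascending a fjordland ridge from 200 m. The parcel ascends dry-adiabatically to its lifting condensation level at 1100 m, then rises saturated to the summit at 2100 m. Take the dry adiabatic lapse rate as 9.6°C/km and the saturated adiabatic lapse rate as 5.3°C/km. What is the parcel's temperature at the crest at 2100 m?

From 200 m to 1100 m (dry): cools by 9.6 × 0.9 = 8.64°C, giving -5.04°C.
From 1100 m to 2100 m (saturated): cools by 5.3 × 1 = 5.3°C, giving -10.34°C.

-10.34°C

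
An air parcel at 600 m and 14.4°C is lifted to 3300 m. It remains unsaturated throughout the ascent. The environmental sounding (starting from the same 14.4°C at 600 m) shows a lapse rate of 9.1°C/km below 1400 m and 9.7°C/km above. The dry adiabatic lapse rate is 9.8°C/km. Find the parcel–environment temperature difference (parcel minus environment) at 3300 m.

-0.75°C (parcel cooler than environment)

Parcel:
  600 → 3300 m (dry, 9.8°C/km): ΔT = -9.8 × 2.7 = -26.46°C → T = -12.06°C
Environment:
  600 → 1400 m (environment, lower layer, 9.1°C/km): ΔT = -9.1 × 0.8 = -7.28°C → T = 7.12°C
  1400 → 3300 m (environment, upper layer, 9.7°C/km): ΔT = -9.7 × 1.9 = -18.43°C → T = -11.31°C
T_parcel − T_env = -12.06 − (-11.31) = -0.75°C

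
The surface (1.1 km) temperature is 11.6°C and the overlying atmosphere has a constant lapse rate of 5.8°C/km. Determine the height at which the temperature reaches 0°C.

3.1 km

Height above start = (11.6 − 0) / 5.8 = 2 km
Altitude = 1100 m + 2000 m = 3100 m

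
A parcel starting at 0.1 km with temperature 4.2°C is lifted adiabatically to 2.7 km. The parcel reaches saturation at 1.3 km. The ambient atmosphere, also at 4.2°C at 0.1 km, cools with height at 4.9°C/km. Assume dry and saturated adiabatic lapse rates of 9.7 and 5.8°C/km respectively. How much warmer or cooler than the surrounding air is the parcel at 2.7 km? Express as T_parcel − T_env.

-7.02°C (parcel cooler than environment)

Parcel:
  Dry to 1300 m: -9.7 × 1.2 km = -11.64°C, so T = -7.44°C.
  Saturated to 2700 m: -5.8 × 1.4 km = -8.12°C, so T = -15.56°C.
Environment:
  Environment to 2700 m: -4.9 × 2.6 km = -12.74°C, so T = -8.54°C.
T_parcel − T_env = -15.56 − (-8.54) = -7.02°C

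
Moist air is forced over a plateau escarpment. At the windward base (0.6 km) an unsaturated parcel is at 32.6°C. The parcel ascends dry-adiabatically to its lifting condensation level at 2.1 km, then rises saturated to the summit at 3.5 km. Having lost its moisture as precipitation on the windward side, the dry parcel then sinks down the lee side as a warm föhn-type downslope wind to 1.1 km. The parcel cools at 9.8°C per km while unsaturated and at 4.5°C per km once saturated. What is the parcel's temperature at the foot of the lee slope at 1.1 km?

35.12°C

600–2100 m, dry: Δz = 1.5 km ⇒ ΔT = -14.7°C; T = 17.9°C
2100–3500 m, saturated: Δz = 1.4 km ⇒ ΔT = -6.3°C; T = 11.6°C
3500–1100 m, dry descent: Δz = 2.4 km ⇒ ΔT = +23.52°C; T = 35.12°C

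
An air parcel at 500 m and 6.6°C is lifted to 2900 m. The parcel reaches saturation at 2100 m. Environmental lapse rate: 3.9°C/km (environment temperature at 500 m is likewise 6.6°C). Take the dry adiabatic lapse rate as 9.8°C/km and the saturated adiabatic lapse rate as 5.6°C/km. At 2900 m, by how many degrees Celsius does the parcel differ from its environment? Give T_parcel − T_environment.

-10.8°C (parcel cooler than environment)

Parcel:
  500–2100 m, dry: Δz = 1.6 km ⇒ ΔT = -15.68°C; T = -9.08°C
  2100–2900 m, saturated: Δz = 0.8 km ⇒ ΔT = -4.48°C; T = -13.56°C
Environment:
  500–2900 m, environment: Δz = 2.4 km ⇒ ΔT = -9.36°C; T = -2.76°C
T_parcel − T_env = -13.56 − (-2.76) = -10.8°C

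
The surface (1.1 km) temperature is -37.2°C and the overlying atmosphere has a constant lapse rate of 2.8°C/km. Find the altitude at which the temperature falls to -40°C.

Height above start = (-37.2 − (-40)) / 2.8 = 1 km
Altitude = 1100 m + 1000 m = 2100 m

2.1 km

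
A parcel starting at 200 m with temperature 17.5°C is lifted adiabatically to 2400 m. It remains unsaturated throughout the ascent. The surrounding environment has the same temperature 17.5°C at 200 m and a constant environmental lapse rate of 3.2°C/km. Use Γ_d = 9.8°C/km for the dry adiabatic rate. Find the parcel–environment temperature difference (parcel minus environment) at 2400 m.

Parcel:
  From 200 m to 2400 m (dry): cools by 9.8 × 2.2 = 21.56°C, giving -4.06°C.
Environment:
  From 200 m to 2400 m (environment): cools by 3.2 × 2.2 = 7.04°C, giving 10.46°C.
T_parcel − T_env = -4.06 − 10.46 = -14.52°C

-14.52°C (parcel cooler than environment)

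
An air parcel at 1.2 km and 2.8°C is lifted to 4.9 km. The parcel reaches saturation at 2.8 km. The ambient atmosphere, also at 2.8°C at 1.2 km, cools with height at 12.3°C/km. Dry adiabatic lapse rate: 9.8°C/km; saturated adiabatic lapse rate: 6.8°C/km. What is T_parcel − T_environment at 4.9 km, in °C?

+15.55°C (parcel warmer than environment)

Parcel:
  1200 → 2800 m (dry, 9.8°C/km): ΔT = -9.8 × 1.6 = -15.68°C → T = -12.88°C
  2800 → 4900 m (saturated, 6.8°C/km): ΔT = -6.8 × 2.1 = -14.28°C → T = -27.16°C
Environment:
  1200 → 4900 m (environment, 12.3°C/km): ΔT = -12.3 × 3.7 = -45.51°C → T = -42.71°C
T_parcel − T_env = -27.16 − (-42.71) = +15.55°C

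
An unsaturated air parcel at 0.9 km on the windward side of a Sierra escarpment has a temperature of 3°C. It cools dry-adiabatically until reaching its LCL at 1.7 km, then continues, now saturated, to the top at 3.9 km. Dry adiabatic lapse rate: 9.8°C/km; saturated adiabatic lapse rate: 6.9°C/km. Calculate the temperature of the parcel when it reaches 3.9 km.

Dry to 1700 m: -9.8 × 0.8 km = -7.84°C, so T = -4.84°C.
Saturated to 3900 m: -6.9 × 2.2 km = -15.18°C, so T = -20.02°C.

-20.02°C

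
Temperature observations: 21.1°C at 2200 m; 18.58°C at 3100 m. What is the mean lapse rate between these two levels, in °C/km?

Γ = −ΔT/Δz = (21.1 − 18.58) / (3100 − 2200) m
  = 2.52°C / 0.9 km = 2.8°C/km

2.8°C/km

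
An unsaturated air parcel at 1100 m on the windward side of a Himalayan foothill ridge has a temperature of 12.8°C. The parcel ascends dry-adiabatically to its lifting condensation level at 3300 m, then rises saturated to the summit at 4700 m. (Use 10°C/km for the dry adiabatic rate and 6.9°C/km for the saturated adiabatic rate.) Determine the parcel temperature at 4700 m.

-18.86°C

1100–3300 m, dry: Δz = 2.2 km ⇒ ΔT = -22°C; T = -9.2°C
3300–4700 m, saturated: Δz = 1.4 km ⇒ ΔT = -9.66°C; T = -18.86°C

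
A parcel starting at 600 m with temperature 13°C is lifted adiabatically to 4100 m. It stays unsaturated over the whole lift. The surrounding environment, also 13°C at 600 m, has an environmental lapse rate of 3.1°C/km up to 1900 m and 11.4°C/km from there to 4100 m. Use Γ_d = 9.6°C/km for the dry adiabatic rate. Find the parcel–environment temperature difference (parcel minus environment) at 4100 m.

-4.49°C (parcel cooler than environment)

Parcel:
  From 600 m to 4100 m (dry): cools by 9.6 × 3.5 = 33.6°C, giving -20.6°C.
Environment:
  From 600 m to 1900 m (environment, lower layer): cools by 3.1 × 1.3 = 4.03°C, giving 8.97°C.
  From 1900 m to 4100 m (environment, upper layer): cools by 11.4 × 2.2 = 25.08°C, giving -16.11°C.
T_parcel − T_env = -20.6 − (-16.11) = -4.49°C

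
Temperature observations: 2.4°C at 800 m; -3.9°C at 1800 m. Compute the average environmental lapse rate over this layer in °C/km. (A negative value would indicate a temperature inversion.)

Γ = −ΔT/Δz = (2.4 − (-3.9)) / (1800 − 800) m
  = 6.3°C / 1 km = 6.3°C/km

6.3°C/km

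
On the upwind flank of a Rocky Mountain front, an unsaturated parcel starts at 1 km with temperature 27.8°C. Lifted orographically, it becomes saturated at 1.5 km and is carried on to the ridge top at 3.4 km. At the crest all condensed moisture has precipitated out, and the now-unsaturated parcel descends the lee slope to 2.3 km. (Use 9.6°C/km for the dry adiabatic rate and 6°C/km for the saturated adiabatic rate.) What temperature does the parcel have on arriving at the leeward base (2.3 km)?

22.16°C

Dry to 1500 m: -9.6 × 0.5 km = -4.8°C, so T = 23°C.
Saturated to 3400 m: -6 × 1.9 km = -11.4°C, so T = 11.6°C.
Dry descent to 2300 m: +9.6 × 1.1 km = +10.56°C, so T = 22.16°C.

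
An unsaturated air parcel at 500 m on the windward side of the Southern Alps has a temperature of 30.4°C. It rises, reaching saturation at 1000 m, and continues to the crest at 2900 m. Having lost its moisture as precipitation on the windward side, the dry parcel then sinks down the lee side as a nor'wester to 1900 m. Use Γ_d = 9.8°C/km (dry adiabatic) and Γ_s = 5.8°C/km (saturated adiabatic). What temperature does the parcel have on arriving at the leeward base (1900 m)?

Dry to 1000 m: -9.8 × 0.5 km = -4.9°C, so T = 25.5°C.
Saturated to 2900 m: -5.8 × 1.9 km = -11.02°C, so T = 14.48°C.
Dry descent to 1900 m: +9.8 × 1 km = +9.8°C, so T = 24.28°C.

24.28°C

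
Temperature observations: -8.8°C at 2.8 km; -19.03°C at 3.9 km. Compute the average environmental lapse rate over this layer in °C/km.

9.3°C/km

Γ = −ΔT/Δz = (-8.8 − (-19.03)) / (3900 − 2800) m
  = 10.23°C / 1.1 km = 9.3°C/km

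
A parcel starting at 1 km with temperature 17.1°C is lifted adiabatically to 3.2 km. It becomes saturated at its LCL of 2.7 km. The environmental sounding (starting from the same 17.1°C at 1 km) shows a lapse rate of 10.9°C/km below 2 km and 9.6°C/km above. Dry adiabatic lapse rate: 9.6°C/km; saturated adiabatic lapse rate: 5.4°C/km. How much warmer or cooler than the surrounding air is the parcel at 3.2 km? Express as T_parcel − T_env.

+3.4°C (parcel warmer than environment)

Parcel:
  1000 → 2700 m (dry, 9.6°C/km): ΔT = -9.6 × 1.7 = -16.32°C → T = 0.78°C
  2700 → 3200 m (saturated, 5.4°C/km): ΔT = -5.4 × 0.5 = -2.7°C → T = -1.92°C
Environment:
  1000 → 2000 m (environment, lower layer, 10.9°C/km): ΔT = -10.9 × 1 = -10.9°C → T = 6.2°C
  2000 → 3200 m (environment, upper layer, 9.6°C/km): ΔT = -9.6 × 1.2 = -11.52°C → T = -5.32°C
T_parcel − T_env = -1.92 − (-5.32) = +3.4°C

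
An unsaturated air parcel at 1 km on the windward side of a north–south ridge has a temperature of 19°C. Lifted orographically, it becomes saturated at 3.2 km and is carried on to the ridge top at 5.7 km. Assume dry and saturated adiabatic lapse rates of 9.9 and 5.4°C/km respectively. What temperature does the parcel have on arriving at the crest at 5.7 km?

-16.28°C

Dry to 3200 m: -9.9 × 2.2 km = -21.78°C, so T = -2.78°C.
Saturated to 5700 m: -5.4 × 2.5 km = -13.5°C, so T = -16.28°C.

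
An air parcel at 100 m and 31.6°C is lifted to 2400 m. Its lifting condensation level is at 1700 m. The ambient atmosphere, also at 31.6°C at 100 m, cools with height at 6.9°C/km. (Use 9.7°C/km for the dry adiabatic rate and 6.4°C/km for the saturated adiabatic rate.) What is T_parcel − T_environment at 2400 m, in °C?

-4.13°C (parcel cooler than environment)

Parcel:
  100–1700 m, dry: Δz = 1.6 km ⇒ ΔT = -15.52°C; T = 16.08°C
  1700–2400 m, saturated: Δz = 0.7 km ⇒ ΔT = -4.48°C; T = 11.6°C
Environment:
  100–2400 m, environment: Δz = 2.3 km ⇒ ΔT = -15.87°C; T = 15.73°C
T_parcel − T_env = 11.6 − 15.73 = -4.13°C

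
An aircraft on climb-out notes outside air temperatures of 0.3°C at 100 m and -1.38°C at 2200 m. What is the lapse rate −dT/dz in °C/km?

0.8°C/km

Γ = −ΔT/Δz = (0.3 − (-1.38)) / (2200 − 100) m
  = 1.68°C / 2.1 km = 0.8°C/km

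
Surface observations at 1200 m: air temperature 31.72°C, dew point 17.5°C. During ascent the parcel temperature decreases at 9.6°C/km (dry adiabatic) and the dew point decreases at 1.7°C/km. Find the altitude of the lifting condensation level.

T and T_d converge at 9.6 − 1.7 = 7.9°C per km
Height above start = (31.72 − 17.5) / 7.9 = 1.8 km
LCL altitude = 1200 m + 1800 m = 3000 m

3000 m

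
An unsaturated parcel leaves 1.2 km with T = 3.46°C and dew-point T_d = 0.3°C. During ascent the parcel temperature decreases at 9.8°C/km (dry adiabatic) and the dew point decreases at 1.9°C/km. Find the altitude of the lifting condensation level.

T and T_d converge at 9.8 − 1.9 = 7.9°C per km
Height above start = (3.46 − 0.3) / 7.9 = 0.4 km
LCL altitude = 1200 m + 400 m = 1600 m

1.6 km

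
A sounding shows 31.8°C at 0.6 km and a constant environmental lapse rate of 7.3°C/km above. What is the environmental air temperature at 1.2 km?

From 600 m to 1200 m (environmental): cools by 7.3 × 0.6 = 4.38°C, giving 27.42°C.

27.42°C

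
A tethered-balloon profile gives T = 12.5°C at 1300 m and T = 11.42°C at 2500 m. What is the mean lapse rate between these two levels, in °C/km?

0.9°C/km

Γ = −ΔT/Δz = (12.5 − 11.42) / (2500 − 1300) m
  = 1.08°C / 1.2 km = 0.9°C/km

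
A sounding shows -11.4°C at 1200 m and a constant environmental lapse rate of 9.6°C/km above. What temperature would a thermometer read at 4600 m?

1200–4600 m, environmental: Δz = 3.4 km ⇒ ΔT = -32.64°C; T = -44.04°C

-44.04°C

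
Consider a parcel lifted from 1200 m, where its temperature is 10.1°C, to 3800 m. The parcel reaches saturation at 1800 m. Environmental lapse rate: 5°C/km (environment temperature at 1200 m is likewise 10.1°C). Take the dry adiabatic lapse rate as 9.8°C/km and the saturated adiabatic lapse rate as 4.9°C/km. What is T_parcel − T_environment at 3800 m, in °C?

-2.68°C (parcel cooler than environment)

Parcel:
  1200 → 1800 m (dry, 9.8°C/km): ΔT = -9.8 × 0.6 = -5.88°C → T = 4.22°C
  1800 → 3800 m (saturated, 4.9°C/km): ΔT = -4.9 × 2 = -9.8°C → T = -5.58°C
Environment:
  1200 → 3800 m (environment, 5°C/km): ΔT = -5 × 2.6 = -13°C → T = -2.9°C
T_parcel − T_env = -5.58 − (-2.9) = -2.68°C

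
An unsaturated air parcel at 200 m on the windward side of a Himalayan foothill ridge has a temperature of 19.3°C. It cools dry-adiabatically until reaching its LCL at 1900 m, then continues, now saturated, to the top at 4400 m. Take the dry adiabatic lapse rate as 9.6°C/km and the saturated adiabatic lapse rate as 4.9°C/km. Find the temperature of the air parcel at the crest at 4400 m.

200 → 1900 m (dry, 9.6°C/km): ΔT = -9.6 × 1.7 = -16.32°C → T = 2.98°C
1900 → 4400 m (saturated, 4.9°C/km): ΔT = -4.9 × 2.5 = -12.25°C → T = -9.27°C

-9.27°C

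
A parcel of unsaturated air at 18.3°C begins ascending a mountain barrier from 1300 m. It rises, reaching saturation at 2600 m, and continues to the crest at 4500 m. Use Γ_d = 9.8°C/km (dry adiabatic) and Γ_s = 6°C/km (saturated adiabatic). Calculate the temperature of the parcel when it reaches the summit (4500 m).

1300 → 2600 m (dry, 9.8°C/km): ΔT = -9.8 × 1.3 = -12.74°C → T = 5.56°C
2600 → 4500 m (saturated, 6°C/km): ΔT = -6 × 1.9 = -11.4°C → T = -5.84°C

-5.84°C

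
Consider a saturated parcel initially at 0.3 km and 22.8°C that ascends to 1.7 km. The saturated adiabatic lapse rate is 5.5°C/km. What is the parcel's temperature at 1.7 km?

Saturated adiabatic to 1700 m: -5.5 × 1.4 km = -7.7°C, so T = 15.1°C.

15.1°C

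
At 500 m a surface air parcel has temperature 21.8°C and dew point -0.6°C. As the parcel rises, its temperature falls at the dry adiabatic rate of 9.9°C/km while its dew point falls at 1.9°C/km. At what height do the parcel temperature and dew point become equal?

T and T_d converge at 9.9 − 1.9 = 8°C per km
Height above start = (21.8 − (-0.6)) / 8 = 2.8 km
LCL altitude = 500 m + 2800 m = 3300 m

3300 m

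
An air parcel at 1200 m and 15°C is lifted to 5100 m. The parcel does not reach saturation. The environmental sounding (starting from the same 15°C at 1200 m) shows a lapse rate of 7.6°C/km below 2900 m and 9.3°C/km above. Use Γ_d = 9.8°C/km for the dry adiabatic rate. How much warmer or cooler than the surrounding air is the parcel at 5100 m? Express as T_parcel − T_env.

Parcel:
  From 1200 m to 5100 m (dry): cools by 9.8 × 3.9 = 38.22°C, giving -23.22°C.
Environment:
  From 1200 m to 2900 m (environment, lower layer): cools by 7.6 × 1.7 = 12.92°C, giving 2.08°C.
  From 2900 m to 5100 m (environment, upper layer): cools by 9.3 × 2.2 = 20.46°C, giving -18.38°C.
T_parcel − T_env = -23.22 − (-18.38) = -4.84°C

-4.84°C (parcel cooler than environment)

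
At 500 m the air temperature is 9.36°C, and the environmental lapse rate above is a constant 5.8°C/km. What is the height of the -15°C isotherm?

Height above start = (9.36 − (-15)) / 5.8 = 4.2 km
Altitude = 500 m + 4200 m = 4700 m

4700 m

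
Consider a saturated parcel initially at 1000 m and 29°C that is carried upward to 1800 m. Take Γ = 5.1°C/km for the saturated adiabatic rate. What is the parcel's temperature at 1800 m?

24.92°C

Saturated adiabatic to 1800 m: -5.1 × 0.8 km = -4.08°C, so T = 24.92°C.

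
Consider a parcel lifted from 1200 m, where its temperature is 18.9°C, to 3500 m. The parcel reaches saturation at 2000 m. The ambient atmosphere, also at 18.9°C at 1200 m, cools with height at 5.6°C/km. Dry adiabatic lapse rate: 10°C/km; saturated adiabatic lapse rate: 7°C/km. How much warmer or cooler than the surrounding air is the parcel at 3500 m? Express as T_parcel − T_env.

-5.62°C (parcel cooler than environment)

Parcel:
  From 1200 m to 2000 m (dry): cools by 10 × 0.8 = 8°C, giving 10.9°C.
  From 2000 m to 3500 m (saturated): cools by 7 × 1.5 = 10.5°C, giving 0.4°C.
Environment:
  From 1200 m to 3500 m (environment): cools by 5.6 × 2.3 = 12.88°C, giving 6.02°C.
T_parcel − T_env = 0.4 − 6.02 = -5.62°C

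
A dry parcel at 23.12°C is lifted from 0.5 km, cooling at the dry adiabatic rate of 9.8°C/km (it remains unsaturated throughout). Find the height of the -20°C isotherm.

Height above start = (23.12 − (-20)) / 9.8 = 4.4 km
Altitude = 500 m + 4400 m = 4900 m

4.9 km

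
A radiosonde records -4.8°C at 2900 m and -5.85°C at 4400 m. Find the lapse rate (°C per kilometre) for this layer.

Γ = −ΔT/Δz = (-4.8 − (-5.85)) / (4400 − 2900) m
  = 1.05°C / 1.5 km = 0.7°C/km

0.7°C/km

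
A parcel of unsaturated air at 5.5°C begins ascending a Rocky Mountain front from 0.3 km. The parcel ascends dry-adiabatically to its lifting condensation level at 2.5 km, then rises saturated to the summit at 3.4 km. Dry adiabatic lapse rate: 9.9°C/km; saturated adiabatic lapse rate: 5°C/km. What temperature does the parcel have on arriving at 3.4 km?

300–2500 m, dry: Δz = 2.2 km ⇒ ΔT = -21.78°C; T = -16.28°C
2500–3400 m, saturated: Δz = 0.9 km ⇒ ΔT = -4.5°C; T = -20.78°C

-20.78°C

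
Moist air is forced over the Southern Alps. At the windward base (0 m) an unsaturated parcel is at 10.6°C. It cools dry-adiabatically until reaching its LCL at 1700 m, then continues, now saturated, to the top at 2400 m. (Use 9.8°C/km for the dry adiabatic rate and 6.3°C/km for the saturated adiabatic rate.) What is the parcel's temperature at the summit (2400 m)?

0 → 1700 m (dry, 9.8°C/km): ΔT = -9.8 × 1.7 = -16.66°C → T = -6.06°C
1700 → 2400 m (saturated, 6.3°C/km): ΔT = -6.3 × 0.7 = -4.41°C → T = -10.47°C

-10.47°C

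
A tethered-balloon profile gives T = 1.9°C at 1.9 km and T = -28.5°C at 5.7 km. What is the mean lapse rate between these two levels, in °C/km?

8°C/km

Γ = −ΔT/Δz = (1.9 − (-28.5)) / (5700 − 1900) m
  = 30.4°C / 3.8 km = 8°C/km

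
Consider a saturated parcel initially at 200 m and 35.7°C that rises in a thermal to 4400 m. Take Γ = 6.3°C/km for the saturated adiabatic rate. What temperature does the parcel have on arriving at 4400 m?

200–4400 m, saturated adiabatic: Δz = 4.2 km ⇒ ΔT = -26.46°C; T = 9.24°C

9.24°C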